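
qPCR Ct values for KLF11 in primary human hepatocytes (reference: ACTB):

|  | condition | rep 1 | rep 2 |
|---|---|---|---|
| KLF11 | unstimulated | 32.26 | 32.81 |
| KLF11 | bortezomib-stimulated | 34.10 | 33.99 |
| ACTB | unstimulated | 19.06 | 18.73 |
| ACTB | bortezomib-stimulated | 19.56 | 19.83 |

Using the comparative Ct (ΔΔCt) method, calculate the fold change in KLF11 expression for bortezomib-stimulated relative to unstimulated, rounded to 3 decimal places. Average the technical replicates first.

Mean Ct: KLF11 unstimulated 32.535; KLF11 bortezomib-stimulated 34.045; ACTB unstimulated 18.895; ACTB bortezomib-stimulated 19.695
ΔCt(unstimulated) = 32.535 − 18.895 = 13.640
ΔCt(bortezomib-stimulated) = 34.045 − 19.695 = 14.350
ΔΔCt = 14.350 − 13.640 = 0.710
Fold change = 2^(−0.710) = 0.6113

0.611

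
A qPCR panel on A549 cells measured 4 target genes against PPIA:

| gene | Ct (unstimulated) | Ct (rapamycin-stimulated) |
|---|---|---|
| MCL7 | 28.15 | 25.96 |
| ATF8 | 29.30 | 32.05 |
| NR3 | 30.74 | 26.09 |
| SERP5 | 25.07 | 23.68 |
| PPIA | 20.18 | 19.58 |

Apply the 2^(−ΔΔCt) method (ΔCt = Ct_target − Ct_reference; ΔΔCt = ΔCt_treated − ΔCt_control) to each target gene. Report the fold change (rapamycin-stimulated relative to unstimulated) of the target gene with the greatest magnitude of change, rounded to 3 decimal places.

16.564

MCL7: ΔΔCt = (25.96−19.58) − (28.15−20.18) = 6.38 − 7.97 = -1.59; fold change = 2^1.59 = 3.010
ATF8: ΔΔCt = (32.05−19.58) − (29.30−20.18) = 12.47 − 9.12 = 3.35; fold change = 2^-3.35 = 0.098
NR3: ΔΔCt = (26.09−19.58) − (30.74−20.18) = 6.51 − 10.56 = -4.05; fold change = 2^4.05 = 16.564
SERP5: ΔΔCt = (23.68−19.58) − (25.07−20.18) = 4.10 − 4.89 = -0.79; fold change = 2^0.79 = 1.729
NR3 has the largest |ΔΔCt| = 4.05.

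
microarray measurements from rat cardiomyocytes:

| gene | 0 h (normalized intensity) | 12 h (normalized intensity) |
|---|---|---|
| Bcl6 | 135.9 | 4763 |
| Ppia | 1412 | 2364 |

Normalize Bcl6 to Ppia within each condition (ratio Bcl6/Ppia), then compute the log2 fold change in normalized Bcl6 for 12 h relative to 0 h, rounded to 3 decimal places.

4.388

Bcl6/Ppia (0 h) = 135.9 / 1412 = 0.096246
Bcl6/Ppia (12 h) = 4763 / 2364 = 2.0148
Fold change = 2.0148 / 0.096246 = 20.9338
log2(20.9338) = 4.3878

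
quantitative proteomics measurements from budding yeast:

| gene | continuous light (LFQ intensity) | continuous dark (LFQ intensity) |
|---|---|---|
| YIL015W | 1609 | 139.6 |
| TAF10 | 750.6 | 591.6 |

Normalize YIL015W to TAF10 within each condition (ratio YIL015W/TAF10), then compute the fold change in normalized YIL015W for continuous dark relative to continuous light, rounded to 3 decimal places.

YIL015W/TAF10 (continuous light) = 1609 / 750.6 = 2.1436
YIL015W/TAF10 (continuous dark) = 139.6 / 591.6 = 0.23597
Fold change = 0.23597 / 2.1436 = 0.1101

0.110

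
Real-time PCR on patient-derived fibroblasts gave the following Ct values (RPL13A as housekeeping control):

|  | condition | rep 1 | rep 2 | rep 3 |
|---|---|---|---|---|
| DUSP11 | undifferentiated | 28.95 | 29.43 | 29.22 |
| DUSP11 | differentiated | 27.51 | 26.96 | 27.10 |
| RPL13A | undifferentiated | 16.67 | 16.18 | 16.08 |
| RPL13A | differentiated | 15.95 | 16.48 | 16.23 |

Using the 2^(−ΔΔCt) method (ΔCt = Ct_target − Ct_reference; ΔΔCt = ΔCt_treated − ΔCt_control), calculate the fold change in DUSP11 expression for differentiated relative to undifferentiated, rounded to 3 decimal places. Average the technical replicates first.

3.784

Mean Ct: DUSP11 undifferentiated 29.200; DUSP11 differentiated 27.190; RPL13A undifferentiated 16.310; RPL13A differentiated 16.220
ΔCt(undifferentiated) = 29.200 − 16.310 = 12.890
ΔCt(differentiated) = 27.190 − 16.220 = 10.970
ΔΔCt = 10.970 − 12.890 = -1.920
Fold change = 2^(−(-1.920)) = 2^1.920 = 3.7842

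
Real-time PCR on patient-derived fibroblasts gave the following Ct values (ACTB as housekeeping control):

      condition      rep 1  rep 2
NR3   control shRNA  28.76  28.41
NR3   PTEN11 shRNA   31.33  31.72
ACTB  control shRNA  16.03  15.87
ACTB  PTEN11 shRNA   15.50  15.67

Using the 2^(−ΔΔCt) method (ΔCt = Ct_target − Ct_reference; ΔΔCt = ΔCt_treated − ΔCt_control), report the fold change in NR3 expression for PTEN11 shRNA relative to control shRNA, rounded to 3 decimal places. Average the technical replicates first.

0.101

Mean Ct: NR3 control shRNA 28.585; NR3 PTEN11 shRNA 31.525; ACTB control shRNA 15.950; ACTB PTEN11 shRNA 15.585
ΔCt(control shRNA) = 28.585 − 15.950 = 12.635
ΔCt(PTEN11 shRNA) = 31.525 − 15.585 = 15.940
ΔΔCt = 15.940 − 12.635 = 3.305
Fold change = 2^(−3.305) = 0.1012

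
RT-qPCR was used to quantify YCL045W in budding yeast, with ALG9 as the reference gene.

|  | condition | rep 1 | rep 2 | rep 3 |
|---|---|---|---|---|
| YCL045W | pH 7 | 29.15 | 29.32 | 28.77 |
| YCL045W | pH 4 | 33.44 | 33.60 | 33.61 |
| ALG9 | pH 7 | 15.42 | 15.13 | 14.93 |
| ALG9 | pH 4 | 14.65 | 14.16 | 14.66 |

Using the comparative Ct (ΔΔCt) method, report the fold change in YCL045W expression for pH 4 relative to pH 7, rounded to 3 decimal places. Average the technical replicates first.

Mean Ct: YCL045W pH 7 29.080; YCL045W pH 4 33.550; ALG9 pH 7 15.160; ALG9 pH 4 14.490
ΔCt(pH 7) = 29.080 − 15.160 = 13.920
ΔCt(pH 4) = 33.550 − 14.490 = 19.060
ΔΔCt = 19.060 − 13.920 = 5.140
Fold change = 2^(−5.140) = 0.0284

0.028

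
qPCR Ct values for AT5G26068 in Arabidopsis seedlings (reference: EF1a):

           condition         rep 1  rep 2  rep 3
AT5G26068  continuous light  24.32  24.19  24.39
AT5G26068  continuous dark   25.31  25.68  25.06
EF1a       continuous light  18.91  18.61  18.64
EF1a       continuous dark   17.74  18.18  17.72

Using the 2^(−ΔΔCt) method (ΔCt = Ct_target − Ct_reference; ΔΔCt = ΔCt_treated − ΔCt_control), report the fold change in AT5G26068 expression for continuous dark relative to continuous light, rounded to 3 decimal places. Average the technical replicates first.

0.270

Mean Ct: AT5G26068 continuous light 24.300; AT5G26068 continuous dark 25.350; EF1a continuous light 18.720; EF1a continuous dark 17.880
ΔCt(continuous light) = 24.300 − 18.720 = 5.580
ΔCt(continuous dark) = 25.350 − 17.880 = 7.470
ΔΔCt = 7.470 − 5.580 = 1.890
Fold change = 2^(−1.890) = 0.2698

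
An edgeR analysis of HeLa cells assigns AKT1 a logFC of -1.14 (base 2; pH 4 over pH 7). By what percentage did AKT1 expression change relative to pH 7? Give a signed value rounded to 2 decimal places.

Fold change = 2^(-1.14) = 0.4538
Percent change = (FC − 1) × 100% = (0.4538 − 1) × 100 = -54.62%

-54.62%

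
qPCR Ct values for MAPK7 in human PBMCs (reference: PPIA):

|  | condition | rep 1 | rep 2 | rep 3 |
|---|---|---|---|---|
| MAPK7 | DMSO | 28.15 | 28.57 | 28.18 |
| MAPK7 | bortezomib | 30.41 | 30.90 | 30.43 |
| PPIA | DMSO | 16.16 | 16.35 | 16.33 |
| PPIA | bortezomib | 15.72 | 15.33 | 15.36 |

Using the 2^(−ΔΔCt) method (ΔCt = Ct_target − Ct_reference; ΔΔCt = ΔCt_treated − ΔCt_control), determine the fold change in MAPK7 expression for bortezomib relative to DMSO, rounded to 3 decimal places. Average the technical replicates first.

0.117

Mean Ct: MAPK7 DMSO 28.300; MAPK7 bortezomib 30.580; PPIA DMSO 16.280; PPIA bortezomib 15.470
ΔCt(DMSO) = 28.300 − 16.280 = 12.020
ΔCt(bortezomib) = 30.580 − 15.470 = 15.110
ΔΔCt = 15.110 − 12.020 = 3.090
Fold change = 2^(−3.090) = 0.1174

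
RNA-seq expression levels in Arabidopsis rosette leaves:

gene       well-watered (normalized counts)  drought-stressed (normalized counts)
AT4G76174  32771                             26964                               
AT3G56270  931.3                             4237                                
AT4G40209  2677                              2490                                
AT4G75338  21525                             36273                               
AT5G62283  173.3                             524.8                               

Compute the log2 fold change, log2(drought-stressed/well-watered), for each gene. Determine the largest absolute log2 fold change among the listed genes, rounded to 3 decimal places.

log2(26964/32771) = -0.281  (AT4G76174)
log2(4237/931.3) = 2.186  (AT3G56270)
log2(2490/2677) = -0.104  (AT4G40209)
log2(36273/21525) = 0.753  (AT4G75338)
log2(524.8/173.3) = 1.598  (AT5G62283)
The largest magnitude belongs to AT3G56270.

2.186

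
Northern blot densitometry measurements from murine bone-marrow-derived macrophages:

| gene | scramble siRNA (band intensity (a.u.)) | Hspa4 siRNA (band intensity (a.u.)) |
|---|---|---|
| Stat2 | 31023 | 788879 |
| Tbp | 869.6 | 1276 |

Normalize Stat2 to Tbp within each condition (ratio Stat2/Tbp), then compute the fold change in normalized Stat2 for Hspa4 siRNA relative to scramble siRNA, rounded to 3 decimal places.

17.330

Stat2/Tbp (scramble siRNA) = 31023 / 869.6 = 35.675
Stat2/Tbp (Hspa4 siRNA) = 788879 / 1276 = 618.24
Fold change = 618.24 / 35.675 = 17.3299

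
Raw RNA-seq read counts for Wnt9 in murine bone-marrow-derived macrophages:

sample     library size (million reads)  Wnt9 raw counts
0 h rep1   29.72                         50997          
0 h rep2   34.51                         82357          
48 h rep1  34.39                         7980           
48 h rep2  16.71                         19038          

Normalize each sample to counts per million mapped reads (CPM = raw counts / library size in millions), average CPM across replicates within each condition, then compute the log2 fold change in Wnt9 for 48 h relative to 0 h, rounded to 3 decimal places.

-1.581

CPM(0 h rep1) = 50997 / 29.72 = 1715.9152
CPM(0 h rep2) = 82357 / 34.51 = 2386.4677
CPM(48 h rep1) = 7980 / 34.39 = 232.0442
CPM(48 h rep2) = 19038 / 16.71 = 1139.3178
mean CPM(0 h) = 2051.1914; mean CPM(48 h) = 685.6810
Fold change = 685.6810 / 2051.1914 = 0.33428
log2(0.33428) = -1.5809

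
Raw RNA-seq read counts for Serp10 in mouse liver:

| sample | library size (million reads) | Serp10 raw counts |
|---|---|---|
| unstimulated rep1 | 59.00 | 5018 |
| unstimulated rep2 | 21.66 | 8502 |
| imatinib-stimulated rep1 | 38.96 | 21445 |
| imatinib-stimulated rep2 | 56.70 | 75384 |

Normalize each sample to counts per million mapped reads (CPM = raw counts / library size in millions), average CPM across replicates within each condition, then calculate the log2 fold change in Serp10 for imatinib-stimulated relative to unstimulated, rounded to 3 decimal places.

CPM(unstimulated rep1) = 5018 / 59.00 = 85.0508
CPM(unstimulated rep2) = 8502 / 21.66 = 392.5208
CPM(imatinib-stimulated rep1) = 21445 / 38.96 = 550.4363
CPM(imatinib-stimulated rep2) = 75384 / 56.70 = 1329.5238
mean CPM(unstimulated) = 238.7858; mean CPM(imatinib-stimulated) = 939.9801
Fold change = 939.9801 / 238.7858 = 3.93650
log2(3.93650) = 1.9769

1.977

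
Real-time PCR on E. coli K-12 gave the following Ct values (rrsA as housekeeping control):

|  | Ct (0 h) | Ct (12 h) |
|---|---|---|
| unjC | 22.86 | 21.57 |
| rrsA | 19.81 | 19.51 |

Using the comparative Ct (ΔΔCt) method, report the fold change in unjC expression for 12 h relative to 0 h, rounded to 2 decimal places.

1.99

ΔCt(0 h) = 22.860 − 19.810 = 3.050
ΔCt(12 h) = 21.570 − 19.510 = 2.060
ΔΔCt = 2.060 − 3.050 = -0.990
Fold change = 2^(−(-0.990)) = 2^0.990 = 1.986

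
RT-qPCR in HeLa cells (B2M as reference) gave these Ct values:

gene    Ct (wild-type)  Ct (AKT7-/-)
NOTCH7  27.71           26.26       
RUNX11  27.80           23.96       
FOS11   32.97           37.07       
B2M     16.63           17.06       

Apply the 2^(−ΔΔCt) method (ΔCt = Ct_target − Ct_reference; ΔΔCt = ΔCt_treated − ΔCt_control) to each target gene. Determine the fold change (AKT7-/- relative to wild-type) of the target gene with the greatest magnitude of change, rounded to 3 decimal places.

NOTCH7: ΔΔCt = (26.26−17.06) − (27.71−16.63) = 9.20 − 11.08 = -1.88; fold change = 2^1.88 = 3.681
RUNX11: ΔΔCt = (23.96−17.06) − (27.80−16.63) = 6.90 − 11.17 = -4.27; fold change = 2^4.27 = 19.293
FOS11: ΔΔCt = (37.07−17.06) − (32.97−16.63) = 20.01 − 16.34 = 3.67; fold change = 2^-3.67 = 0.079
RUNX11 has the largest |ΔΔCt| = 4.27.

19.293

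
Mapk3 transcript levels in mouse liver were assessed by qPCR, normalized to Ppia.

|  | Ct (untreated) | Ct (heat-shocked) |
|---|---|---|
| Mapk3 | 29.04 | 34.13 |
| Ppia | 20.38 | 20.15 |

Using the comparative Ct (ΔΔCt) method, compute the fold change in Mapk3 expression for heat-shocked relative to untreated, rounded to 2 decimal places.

0.03

ΔCt(untreated) = 29.040 − 20.380 = 8.660
ΔCt(heat-shocked) = 34.130 − 20.150 = 13.980
ΔΔCt = 13.980 − 8.660 = 5.320
Fold change = 2^(−5.320) = 0.025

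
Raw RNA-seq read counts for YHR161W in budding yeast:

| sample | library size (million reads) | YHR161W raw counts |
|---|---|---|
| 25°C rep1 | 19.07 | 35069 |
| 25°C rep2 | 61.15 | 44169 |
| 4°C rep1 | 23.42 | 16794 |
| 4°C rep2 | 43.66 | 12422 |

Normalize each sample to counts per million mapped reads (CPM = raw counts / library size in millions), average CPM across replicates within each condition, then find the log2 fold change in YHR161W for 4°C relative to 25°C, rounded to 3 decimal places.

-1.355

CPM(25°C rep1) = 35069 / 19.07 = 1838.9617
CPM(25°C rep2) = 44169 / 61.15 = 722.3058
CPM(4°C rep1) = 16794 / 23.42 = 717.0794
CPM(4°C rep2) = 12422 / 43.66 = 284.5167
mean CPM(25°C) = 1280.6338; mean CPM(4°C) = 500.7981
Fold change = 500.7981 / 1280.6338 = 0.39105
log2(0.39105) = -1.3546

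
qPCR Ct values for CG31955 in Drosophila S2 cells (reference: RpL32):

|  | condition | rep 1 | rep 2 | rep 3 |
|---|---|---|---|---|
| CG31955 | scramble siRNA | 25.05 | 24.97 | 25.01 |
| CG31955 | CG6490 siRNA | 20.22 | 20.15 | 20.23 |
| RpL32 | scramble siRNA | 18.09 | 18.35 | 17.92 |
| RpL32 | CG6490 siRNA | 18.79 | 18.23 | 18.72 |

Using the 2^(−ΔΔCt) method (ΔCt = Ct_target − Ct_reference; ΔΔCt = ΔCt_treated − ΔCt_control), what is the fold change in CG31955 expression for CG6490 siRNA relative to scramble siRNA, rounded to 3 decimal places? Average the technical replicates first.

38.586

Mean Ct: CG31955 scramble siRNA 25.010; CG31955 CG6490 siRNA 20.200; RpL32 scramble siRNA 18.120; RpL32 CG6490 siRNA 18.580
ΔCt(scramble siRNA) = 25.010 − 18.120 = 6.890
ΔCt(CG6490 siRNA) = 20.200 − 18.580 = 1.620
ΔΔCt = 1.620 − 6.890 = -5.270
Fold change = 2^(−(-5.270)) = 2^5.270 = 38.5859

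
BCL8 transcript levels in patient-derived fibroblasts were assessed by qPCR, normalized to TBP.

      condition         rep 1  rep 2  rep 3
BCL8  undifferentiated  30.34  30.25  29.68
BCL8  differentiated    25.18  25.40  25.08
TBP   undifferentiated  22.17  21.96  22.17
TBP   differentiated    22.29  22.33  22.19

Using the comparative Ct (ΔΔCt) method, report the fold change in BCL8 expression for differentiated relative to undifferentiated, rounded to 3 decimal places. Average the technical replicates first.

32.900

Mean Ct: BCL8 undifferentiated 30.090; BCL8 differentiated 25.220; TBP undifferentiated 22.100; TBP differentiated 22.270
ΔCt(undifferentiated) = 30.090 − 22.100 = 7.990
ΔCt(differentiated) = 25.220 − 22.270 = 2.950
ΔΔCt = 2.950 − 7.990 = -5.040
Fold change = 2^(−(-5.040)) = 2^5.040 = 32.8996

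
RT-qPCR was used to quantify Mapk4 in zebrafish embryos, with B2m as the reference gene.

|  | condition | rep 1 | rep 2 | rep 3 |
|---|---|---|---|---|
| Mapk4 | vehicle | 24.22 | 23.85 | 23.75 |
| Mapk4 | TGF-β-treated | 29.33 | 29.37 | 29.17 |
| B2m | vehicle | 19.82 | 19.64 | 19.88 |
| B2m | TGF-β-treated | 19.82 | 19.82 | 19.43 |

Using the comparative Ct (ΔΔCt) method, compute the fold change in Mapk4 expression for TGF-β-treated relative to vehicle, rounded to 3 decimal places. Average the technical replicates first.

0.023

Mean Ct: Mapk4 vehicle 23.940; Mapk4 TGF-β-treated 29.290; B2m vehicle 19.780; B2m TGF-β-treated 19.690
ΔCt(vehicle) = 23.940 − 19.780 = 4.160
ΔCt(TGF-β-treated) = 29.290 − 19.690 = 9.600
ΔΔCt = 9.600 − 4.160 = 5.440
Fold change = 2^(−5.440) = 0.0230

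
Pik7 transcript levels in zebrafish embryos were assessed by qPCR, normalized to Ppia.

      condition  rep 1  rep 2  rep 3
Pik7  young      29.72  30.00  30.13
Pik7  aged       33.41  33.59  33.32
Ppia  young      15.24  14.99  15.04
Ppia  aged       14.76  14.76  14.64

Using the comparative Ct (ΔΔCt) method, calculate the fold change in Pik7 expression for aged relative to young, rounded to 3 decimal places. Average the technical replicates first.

0.069

Mean Ct: Pik7 young 29.950; Pik7 aged 33.440; Ppia young 15.090; Ppia aged 14.720
ΔCt(young) = 29.950 − 15.090 = 14.860
ΔCt(aged) = 33.440 − 14.720 = 18.720
ΔΔCt = 18.720 − 14.860 = 3.860
Fold change = 2^(−3.860) = 0.0689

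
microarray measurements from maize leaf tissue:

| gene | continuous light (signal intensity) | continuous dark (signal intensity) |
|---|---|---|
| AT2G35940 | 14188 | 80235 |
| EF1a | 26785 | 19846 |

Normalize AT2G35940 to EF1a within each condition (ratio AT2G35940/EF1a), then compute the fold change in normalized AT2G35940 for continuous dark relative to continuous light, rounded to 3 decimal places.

7.632

AT2G35940/EF1a (continuous light) = 14188 / 26785 = 0.5297
AT2G35940/EF1a (continuous dark) = 80235 / 19846 = 4.0429
Fold change = 4.0429 / 0.5297 = 7.6324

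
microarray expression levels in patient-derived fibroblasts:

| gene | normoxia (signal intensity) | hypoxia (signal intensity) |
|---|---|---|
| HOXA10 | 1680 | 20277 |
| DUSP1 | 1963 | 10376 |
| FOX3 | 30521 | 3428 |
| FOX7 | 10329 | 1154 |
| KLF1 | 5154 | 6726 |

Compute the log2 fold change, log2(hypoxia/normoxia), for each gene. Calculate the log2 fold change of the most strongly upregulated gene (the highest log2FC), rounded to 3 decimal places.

3.593

log2(20277/1680) = 3.593  (HOXA10)
log2(10376/1963) = 2.402  (DUSP1)
log2(3428/30521) = -3.154  (FOX3)
log2(1154/10329) = -3.162  (FOX7)
log2(6726/5154) = 0.384  (KLF1)
HOXA10 is most strongly upregulated.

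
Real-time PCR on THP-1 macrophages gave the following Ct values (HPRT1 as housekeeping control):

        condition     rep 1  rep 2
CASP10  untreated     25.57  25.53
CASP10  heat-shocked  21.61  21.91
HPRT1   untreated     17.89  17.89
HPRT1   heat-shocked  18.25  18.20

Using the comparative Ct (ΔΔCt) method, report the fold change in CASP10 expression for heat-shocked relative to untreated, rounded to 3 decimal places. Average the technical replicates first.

Mean Ct: CASP10 untreated 25.550; CASP10 heat-shocked 21.760; HPRT1 untreated 17.890; HPRT1 heat-shocked 18.225
ΔCt(untreated) = 25.550 − 17.890 = 7.660
ΔCt(heat-shocked) = 21.760 − 18.225 = 3.535
ΔΔCt = 3.535 − 7.660 = -4.125
Fold change = 2^(−(-4.125)) = 2^4.125 = 17.4481

17.448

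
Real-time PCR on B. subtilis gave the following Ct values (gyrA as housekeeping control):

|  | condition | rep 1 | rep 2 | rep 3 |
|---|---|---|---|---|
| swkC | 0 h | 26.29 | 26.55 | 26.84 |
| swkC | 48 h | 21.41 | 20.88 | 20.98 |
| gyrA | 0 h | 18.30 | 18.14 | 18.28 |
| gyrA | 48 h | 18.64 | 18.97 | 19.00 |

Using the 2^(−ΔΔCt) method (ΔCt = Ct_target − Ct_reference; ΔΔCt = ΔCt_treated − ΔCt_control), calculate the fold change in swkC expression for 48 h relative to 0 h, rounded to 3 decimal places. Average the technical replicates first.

Mean Ct: swkC 0 h 26.560; swkC 48 h 21.090; gyrA 0 h 18.240; gyrA 48 h 18.870
ΔCt(0 h) = 26.560 − 18.240 = 8.320
ΔCt(48 h) = 21.090 − 18.870 = 2.220
ΔΔCt = 2.220 − 8.320 = -6.100
Fold change = 2^(−(-6.100)) = 2^6.100 = 68.5935

68.594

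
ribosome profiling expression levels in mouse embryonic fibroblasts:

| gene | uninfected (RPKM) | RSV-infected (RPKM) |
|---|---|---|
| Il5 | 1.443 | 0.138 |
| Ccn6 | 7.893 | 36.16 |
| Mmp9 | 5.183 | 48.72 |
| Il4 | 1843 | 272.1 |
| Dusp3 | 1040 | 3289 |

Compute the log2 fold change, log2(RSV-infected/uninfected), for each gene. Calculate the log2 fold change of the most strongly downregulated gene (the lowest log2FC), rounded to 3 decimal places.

log2(0.138/1.443) = -3.386  (Il5)
log2(36.16/7.893) = 2.196  (Ccn6)
log2(48.72/5.183) = 3.233  (Mmp9)
log2(272.1/1843) = -2.760  (Il4)
log2(3289/1040) = 1.661  (Dusp3)
Il5 is most strongly downregulated.

-3.386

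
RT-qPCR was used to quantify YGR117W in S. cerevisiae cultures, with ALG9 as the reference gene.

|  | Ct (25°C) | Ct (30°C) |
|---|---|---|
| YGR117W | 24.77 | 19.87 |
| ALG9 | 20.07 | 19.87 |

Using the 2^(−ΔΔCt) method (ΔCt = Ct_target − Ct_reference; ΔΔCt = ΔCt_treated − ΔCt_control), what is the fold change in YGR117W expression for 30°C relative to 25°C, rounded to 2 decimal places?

25.99

ΔCt(25°C) = 24.770 − 20.070 = 4.700
ΔCt(30°C) = 19.870 − 19.870 = 0.000
ΔΔCt = 0.000 − 4.700 = -4.700
Fold change = 2^(−(-4.700)) = 2^4.700 = 25.992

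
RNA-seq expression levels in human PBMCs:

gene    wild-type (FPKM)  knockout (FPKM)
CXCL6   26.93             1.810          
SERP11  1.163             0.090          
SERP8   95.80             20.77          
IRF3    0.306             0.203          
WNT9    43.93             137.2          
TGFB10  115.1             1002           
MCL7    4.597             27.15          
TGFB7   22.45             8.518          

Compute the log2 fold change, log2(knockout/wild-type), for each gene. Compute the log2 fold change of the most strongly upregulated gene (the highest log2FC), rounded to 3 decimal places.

3.122

log2(1.810/26.93) = -3.895  (CXCL6)
log2(0.090/1.163) = -3.692  (SERP11)
log2(20.77/95.80) = -2.206  (SERP8)
log2(0.203/0.306) = -0.592  (IRF3)
log2(137.2/43.93) = 1.643  (WNT9)
log2(1002/115.1) = 3.122  (TGFB10)
log2(27.15/4.597) = 2.562  (MCL7)
log2(8.518/22.45) = -1.398  (TGFB7)
TGFB10 is most strongly upregulated.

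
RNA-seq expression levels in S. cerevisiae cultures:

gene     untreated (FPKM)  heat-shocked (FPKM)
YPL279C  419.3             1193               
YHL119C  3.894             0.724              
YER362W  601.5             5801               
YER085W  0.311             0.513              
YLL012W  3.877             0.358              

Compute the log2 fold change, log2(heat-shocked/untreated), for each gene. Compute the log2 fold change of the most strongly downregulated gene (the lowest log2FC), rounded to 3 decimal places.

log2(1193/419.3) = 1.509  (YPL279C)
log2(0.724/3.894) = -2.427  (YHL119C)
log2(5801/601.5) = 3.270  (YER362W)
log2(0.513/0.311) = 0.722  (YER085W)
log2(0.358/3.877) = -3.437  (YLL012W)
YLL012W is most strongly downregulated.

-3.437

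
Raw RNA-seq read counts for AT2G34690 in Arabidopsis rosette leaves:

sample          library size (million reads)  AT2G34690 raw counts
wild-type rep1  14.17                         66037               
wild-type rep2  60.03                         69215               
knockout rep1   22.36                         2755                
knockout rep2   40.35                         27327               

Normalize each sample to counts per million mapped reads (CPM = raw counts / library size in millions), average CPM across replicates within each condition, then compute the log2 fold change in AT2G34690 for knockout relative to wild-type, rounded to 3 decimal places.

CPM(wild-type rep1) = 66037 / 14.17 = 4660.3387
CPM(wild-type rep2) = 69215 / 60.03 = 1153.0068
CPM(knockout rep1) = 2755 / 22.36 = 123.2111
CPM(knockout rep2) = 27327 / 40.35 = 677.2491
mean CPM(wild-type) = 2906.6728; mean CPM(knockout) = 400.2301
Fold change = 400.2301 / 2906.6728 = 0.13769
log2(0.13769) = -2.8605

-2.860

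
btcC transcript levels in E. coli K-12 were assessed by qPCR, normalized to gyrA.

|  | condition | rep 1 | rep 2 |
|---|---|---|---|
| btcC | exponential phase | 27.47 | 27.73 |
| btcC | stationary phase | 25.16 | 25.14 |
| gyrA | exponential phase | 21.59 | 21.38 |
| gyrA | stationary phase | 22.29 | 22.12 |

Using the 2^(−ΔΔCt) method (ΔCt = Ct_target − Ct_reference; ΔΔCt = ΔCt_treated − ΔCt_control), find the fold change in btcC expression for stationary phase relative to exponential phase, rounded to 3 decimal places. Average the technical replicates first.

Mean Ct: btcC exponential phase 27.600; btcC stationary phase 25.150; gyrA exponential phase 21.485; gyrA stationary phase 22.205
ΔCt(exponential phase) = 27.600 − 21.485 = 6.115
ΔCt(stationary phase) = 25.150 − 22.205 = 2.945
ΔΔCt = 2.945 − 6.115 = -3.170
Fold change = 2^(−(-3.170)) = 2^3.170 = 9.0005

9.000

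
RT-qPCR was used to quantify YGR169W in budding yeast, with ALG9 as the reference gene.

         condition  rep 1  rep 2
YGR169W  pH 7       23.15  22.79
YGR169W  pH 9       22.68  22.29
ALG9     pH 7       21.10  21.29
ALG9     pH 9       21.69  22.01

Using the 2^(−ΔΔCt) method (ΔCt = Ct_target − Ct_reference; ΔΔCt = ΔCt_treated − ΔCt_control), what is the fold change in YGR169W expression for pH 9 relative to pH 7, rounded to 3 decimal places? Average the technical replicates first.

Mean Ct: YGR169W pH 7 22.970; YGR169W pH 9 22.485; ALG9 pH 7 21.195; ALG9 pH 9 21.850
ΔCt(pH 7) = 22.970 − 21.195 = 1.775
ΔCt(pH 9) = 22.485 − 21.850 = 0.635
ΔΔCt = 0.635 − 1.775 = -1.140
Fold change = 2^(−(-1.140)) = 2^1.140 = 2.2038

2.204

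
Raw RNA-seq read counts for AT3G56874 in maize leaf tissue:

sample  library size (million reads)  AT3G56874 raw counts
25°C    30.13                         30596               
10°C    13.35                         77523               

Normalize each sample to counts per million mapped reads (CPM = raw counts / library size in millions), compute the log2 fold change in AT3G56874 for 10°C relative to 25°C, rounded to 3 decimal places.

2.516

CPM(25°C) = 30596 / 30.13 = 1015.4663
CPM(10°C) = 77523 / 13.35 = 5806.9663
Fold change = 5806.9663 / 1015.4663 = 5.71852
log2(5.71852) = 2.5156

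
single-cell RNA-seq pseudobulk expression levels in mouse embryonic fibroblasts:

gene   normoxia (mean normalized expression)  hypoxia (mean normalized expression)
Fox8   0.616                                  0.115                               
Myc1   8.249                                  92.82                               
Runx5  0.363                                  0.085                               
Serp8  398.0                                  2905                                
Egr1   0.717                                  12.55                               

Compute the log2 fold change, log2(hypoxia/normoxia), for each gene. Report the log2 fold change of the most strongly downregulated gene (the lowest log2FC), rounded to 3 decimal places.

-2.421

log2(0.115/0.616) = -2.421  (Fox8)
log2(92.82/8.249) = 3.492  (Myc1)
log2(0.085/0.363) = -2.094  (Runx5)
log2(2905/398.0) = 2.868  (Serp8)
log2(12.55/0.717) = 4.130  (Egr1)
Fox8 is most strongly downregulated.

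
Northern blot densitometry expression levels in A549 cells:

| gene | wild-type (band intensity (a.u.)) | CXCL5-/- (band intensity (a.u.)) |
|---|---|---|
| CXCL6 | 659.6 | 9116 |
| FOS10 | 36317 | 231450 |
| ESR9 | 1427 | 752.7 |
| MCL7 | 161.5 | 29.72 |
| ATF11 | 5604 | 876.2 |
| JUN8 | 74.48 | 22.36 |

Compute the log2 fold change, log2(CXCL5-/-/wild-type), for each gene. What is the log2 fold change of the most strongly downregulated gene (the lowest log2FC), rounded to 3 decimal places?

log2(9116/659.6) = 3.789  (CXCL6)
log2(231450/36317) = 2.672  (FOS10)
log2(752.7/1427) = -0.923  (ESR9)
log2(29.72/161.5) = -2.442  (MCL7)
log2(876.2/5604) = -2.677  (ATF11)
log2(22.36/74.48) = -1.736  (JUN8)
ATF11 is most strongly downregulated.

-2.677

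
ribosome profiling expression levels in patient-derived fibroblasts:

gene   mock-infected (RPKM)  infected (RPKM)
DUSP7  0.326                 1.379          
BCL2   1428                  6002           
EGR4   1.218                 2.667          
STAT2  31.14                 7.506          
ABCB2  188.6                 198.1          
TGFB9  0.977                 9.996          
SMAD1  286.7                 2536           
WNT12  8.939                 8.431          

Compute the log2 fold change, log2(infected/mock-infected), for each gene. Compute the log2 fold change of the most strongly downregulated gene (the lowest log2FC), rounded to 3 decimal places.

log2(1.379/0.326) = 2.081  (DUSP7)
log2(6002/1428) = 2.071  (BCL2)
log2(2.667/1.218) = 1.131  (EGR4)
log2(7.506/31.14) = -2.053  (STAT2)
log2(198.1/188.6) = 0.071  (ABCB2)
log2(9.996/0.977) = 3.355  (TGFB9)
log2(2536/286.7) = 3.145  (SMAD1)
log2(8.431/8.939) = -0.084  (WNT12)
STAT2 is most strongly downregulated.

-2.053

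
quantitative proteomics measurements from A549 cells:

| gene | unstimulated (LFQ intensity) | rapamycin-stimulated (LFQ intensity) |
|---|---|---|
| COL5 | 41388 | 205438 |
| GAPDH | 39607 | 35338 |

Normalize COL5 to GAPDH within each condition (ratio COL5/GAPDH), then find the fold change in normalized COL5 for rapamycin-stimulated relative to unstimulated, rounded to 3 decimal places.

5.563

COL5/GAPDH (unstimulated) = 41388 / 39607 = 1.045
COL5/GAPDH (rapamycin-stimulated) = 205438 / 35338 = 5.8135
Fold change = 5.8135 / 1.045 = 5.5633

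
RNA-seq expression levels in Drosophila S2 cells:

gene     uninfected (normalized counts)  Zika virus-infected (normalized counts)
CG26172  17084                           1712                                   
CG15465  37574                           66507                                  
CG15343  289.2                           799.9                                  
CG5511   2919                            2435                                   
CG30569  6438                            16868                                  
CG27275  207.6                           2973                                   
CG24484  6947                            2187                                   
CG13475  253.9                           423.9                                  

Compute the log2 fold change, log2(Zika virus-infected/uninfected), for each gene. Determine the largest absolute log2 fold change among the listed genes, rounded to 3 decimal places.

3.840

log2(1712/17084) = -3.319  (CG26172)
log2(66507/37574) = 0.824  (CG15465)
log2(799.9/289.2) = 1.468  (CG15343)
log2(2435/2919) = -0.262  (CG5511)
log2(16868/6438) = 1.390  (CG30569)
log2(2973/207.6) = 3.840  (CG27275)
log2(2187/6947) = -1.667  (CG24484)
log2(423.9/253.9) = 0.739  (CG13475)
The largest magnitude belongs to CG27275.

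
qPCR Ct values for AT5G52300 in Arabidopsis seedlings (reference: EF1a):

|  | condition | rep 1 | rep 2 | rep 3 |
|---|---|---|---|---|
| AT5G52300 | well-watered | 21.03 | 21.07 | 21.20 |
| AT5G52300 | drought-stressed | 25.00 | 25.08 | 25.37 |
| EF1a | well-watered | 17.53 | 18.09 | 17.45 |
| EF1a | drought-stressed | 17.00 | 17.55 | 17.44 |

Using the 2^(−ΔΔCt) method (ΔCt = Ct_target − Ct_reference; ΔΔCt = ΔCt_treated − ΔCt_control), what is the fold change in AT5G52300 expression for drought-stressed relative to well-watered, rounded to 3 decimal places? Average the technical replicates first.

0.047

Mean Ct: AT5G52300 well-watered 21.100; AT5G52300 drought-stressed 25.150; EF1a well-watered 17.690; EF1a drought-stressed 17.330
ΔCt(well-watered) = 21.100 − 17.690 = 3.410
ΔCt(drought-stressed) = 25.150 − 17.330 = 7.820
ΔΔCt = 7.820 − 3.410 = 4.410
Fold change = 2^(−4.410) = 0.0470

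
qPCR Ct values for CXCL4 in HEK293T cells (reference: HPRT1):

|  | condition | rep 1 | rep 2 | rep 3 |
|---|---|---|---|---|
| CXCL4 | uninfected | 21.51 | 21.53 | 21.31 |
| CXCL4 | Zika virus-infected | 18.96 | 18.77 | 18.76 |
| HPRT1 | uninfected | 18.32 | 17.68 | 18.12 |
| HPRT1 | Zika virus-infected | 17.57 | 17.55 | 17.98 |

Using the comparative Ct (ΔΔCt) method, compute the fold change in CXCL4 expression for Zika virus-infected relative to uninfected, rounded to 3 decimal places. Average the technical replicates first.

Mean Ct: CXCL4 uninfected 21.450; CXCL4 Zika virus-infected 18.830; HPRT1 uninfected 18.040; HPRT1 Zika virus-infected 17.700
ΔCt(uninfected) = 21.450 − 18.040 = 3.410
ΔCt(Zika virus-infected) = 18.830 − 17.700 = 1.130
ΔΔCt = 1.130 − 3.410 = -2.280
Fold change = 2^(−(-2.280)) = 2^2.280 = 4.8568

4.857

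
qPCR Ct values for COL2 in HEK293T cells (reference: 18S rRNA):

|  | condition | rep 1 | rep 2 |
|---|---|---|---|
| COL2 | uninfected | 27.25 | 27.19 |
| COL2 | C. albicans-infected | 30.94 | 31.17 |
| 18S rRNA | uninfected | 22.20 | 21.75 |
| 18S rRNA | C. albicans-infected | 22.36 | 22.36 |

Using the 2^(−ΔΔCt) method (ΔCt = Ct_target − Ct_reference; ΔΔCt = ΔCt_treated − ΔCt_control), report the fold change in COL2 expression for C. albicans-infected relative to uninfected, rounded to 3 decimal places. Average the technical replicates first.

0.092

Mean Ct: COL2 uninfected 27.220; COL2 C. albicans-infected 31.055; 18S rRNA uninfected 21.975; 18S rRNA C. albicans-infected 22.360
ΔCt(uninfected) = 27.220 − 21.975 = 5.245
ΔCt(C. albicans-infected) = 31.055 − 22.360 = 8.695
ΔΔCt = 8.695 − 5.245 = 3.450
Fold change = 2^(−3.450) = 0.0915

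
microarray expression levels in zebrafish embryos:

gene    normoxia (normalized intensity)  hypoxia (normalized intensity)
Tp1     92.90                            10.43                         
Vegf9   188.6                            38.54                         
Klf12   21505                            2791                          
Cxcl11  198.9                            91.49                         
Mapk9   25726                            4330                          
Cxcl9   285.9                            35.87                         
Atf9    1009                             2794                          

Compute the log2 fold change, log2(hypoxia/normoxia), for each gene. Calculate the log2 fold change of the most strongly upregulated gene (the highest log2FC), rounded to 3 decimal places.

log2(10.43/92.90) = -3.155  (Tp1)
log2(38.54/188.6) = -2.291  (Vegf9)
log2(2791/21505) = -2.946  (Klf12)
log2(91.49/198.9) = -1.120  (Cxcl11)
log2(4330/25726) = -2.571  (Mapk9)
log2(35.87/285.9) = -2.995  (Cxcl9)
log2(2794/1009) = 1.469  (Atf9)
Atf9 is most strongly upregulated.

1.469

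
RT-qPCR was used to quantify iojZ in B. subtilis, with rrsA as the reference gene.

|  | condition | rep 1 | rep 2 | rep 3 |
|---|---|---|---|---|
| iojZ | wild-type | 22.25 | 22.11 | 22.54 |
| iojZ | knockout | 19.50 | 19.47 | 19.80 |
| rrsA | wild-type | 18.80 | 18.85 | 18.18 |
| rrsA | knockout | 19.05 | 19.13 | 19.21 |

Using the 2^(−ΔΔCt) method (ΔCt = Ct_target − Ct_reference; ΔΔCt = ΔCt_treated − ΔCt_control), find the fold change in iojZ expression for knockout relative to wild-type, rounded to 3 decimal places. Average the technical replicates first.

Mean Ct: iojZ wild-type 22.300; iojZ knockout 19.590; rrsA wild-type 18.610; rrsA knockout 19.130
ΔCt(wild-type) = 22.300 − 18.610 = 3.690
ΔCt(knockout) = 19.590 − 19.130 = 0.460
ΔΔCt = 0.460 − 3.690 = -3.230
Fold change = 2^(−(-3.230)) = 2^3.230 = 9.3827

9.383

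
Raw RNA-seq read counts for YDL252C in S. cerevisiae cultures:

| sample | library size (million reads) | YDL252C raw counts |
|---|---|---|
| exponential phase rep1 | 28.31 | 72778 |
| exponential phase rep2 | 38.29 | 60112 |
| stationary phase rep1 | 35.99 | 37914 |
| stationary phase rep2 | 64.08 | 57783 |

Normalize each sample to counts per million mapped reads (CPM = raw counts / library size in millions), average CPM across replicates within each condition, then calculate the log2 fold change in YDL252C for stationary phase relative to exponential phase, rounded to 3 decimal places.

CPM(exponential phase rep1) = 72778 / 28.31 = 2570.7524
CPM(exponential phase rep2) = 60112 / 38.29 = 1569.9138
CPM(stationary phase rep1) = 37914 / 35.99 = 1053.4593
CPM(stationary phase rep2) = 57783 / 64.08 = 901.7322
mean CPM(exponential phase) = 2070.3331; mean CPM(stationary phase) = 977.5958
Fold change = 977.5958 / 2070.3331 = 0.47219
log2(0.47219) = -1.0826

-1.083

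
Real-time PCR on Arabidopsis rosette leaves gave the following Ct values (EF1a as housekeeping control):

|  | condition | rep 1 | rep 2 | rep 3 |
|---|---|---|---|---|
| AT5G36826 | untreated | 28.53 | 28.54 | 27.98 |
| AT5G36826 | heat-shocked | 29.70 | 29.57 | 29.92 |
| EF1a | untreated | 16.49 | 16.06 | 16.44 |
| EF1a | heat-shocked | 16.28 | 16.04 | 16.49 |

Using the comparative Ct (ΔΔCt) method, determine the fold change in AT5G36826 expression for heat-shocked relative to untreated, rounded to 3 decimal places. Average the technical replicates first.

Mean Ct: AT5G36826 untreated 28.350; AT5G36826 heat-shocked 29.730; EF1a untreated 16.330; EF1a heat-shocked 16.270
ΔCt(untreated) = 28.350 − 16.330 = 12.020
ΔCt(heat-shocked) = 29.730 − 16.270 = 13.460
ΔΔCt = 13.460 − 12.020 = 1.440
Fold change = 2^(−1.440) = 0.3686

0.369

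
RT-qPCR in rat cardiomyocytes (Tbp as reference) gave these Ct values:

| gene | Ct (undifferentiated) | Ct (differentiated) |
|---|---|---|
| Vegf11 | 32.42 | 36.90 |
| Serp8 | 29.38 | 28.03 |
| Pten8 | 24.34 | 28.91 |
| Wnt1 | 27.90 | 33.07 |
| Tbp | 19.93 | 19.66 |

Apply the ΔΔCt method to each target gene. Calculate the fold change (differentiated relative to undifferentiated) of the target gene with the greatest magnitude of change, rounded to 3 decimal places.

Vegf11: ΔΔCt = (36.90−19.66) − (32.42−19.93) = 17.24 − 12.49 = 4.75; fold change = 2^-4.75 = 0.037
Serp8: ΔΔCt = (28.03−19.66) − (29.38−19.93) = 8.37 − 9.45 = -1.08; fold change = 2^1.08 = 2.114
Pten8: ΔΔCt = (28.91−19.66) − (24.34−19.93) = 9.25 − 4.41 = 4.84; fold change = 2^-4.84 = 0.035
Wnt1: ΔΔCt = (33.07−19.66) − (27.90−19.93) = 13.41 − 7.97 = 5.44; fold change = 2^-5.44 = 0.023
Wnt1 has the largest |ΔΔCt| = 5.44.

0.023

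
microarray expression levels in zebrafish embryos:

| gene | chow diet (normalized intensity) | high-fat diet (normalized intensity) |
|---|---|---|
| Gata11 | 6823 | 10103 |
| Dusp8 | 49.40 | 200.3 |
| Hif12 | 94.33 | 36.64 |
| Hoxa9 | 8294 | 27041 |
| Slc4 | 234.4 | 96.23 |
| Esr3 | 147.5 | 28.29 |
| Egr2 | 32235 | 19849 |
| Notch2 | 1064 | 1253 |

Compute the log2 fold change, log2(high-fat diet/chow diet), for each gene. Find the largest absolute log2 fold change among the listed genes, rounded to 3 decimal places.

2.382

log2(10103/6823) = 0.566  (Gata11)
log2(200.3/49.40) = 2.020  (Dusp8)
log2(36.64/94.33) = -1.364  (Hif12)
log2(27041/8294) = 1.705  (Hoxa9)
log2(96.23/234.4) = -1.284  (Slc4)
log2(28.29/147.5) = -2.382  (Esr3)
log2(19849/32235) = -0.700  (Egr2)
log2(1253/1064) = 0.236  (Notch2)
The largest magnitude belongs to Esr3.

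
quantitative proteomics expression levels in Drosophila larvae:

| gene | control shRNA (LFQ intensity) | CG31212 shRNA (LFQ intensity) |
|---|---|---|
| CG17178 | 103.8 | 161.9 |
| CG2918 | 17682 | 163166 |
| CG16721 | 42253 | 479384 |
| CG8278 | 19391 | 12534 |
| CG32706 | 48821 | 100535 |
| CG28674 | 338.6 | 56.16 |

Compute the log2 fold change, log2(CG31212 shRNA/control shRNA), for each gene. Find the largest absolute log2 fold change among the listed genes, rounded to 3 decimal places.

3.504

log2(161.9/103.8) = 0.641  (CG17178)
log2(163166/17682) = 3.206  (CG2918)
log2(479384/42253) = 3.504  (CG16721)
log2(12534/19391) = -0.630  (CG8278)
log2(100535/48821) = 1.042  (CG32706)
log2(56.16/338.6) = -2.592  (CG28674)
The largest magnitude belongs to CG16721.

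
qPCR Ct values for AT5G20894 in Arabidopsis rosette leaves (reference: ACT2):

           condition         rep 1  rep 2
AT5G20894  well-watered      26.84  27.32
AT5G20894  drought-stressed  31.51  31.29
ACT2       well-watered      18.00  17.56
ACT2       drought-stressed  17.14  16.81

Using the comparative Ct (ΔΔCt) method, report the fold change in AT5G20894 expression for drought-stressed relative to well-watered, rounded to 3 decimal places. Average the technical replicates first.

Mean Ct: AT5G20894 well-watered 27.080; AT5G20894 drought-stressed 31.400; ACT2 well-watered 17.780; ACT2 drought-stressed 16.975
ΔCt(well-watered) = 27.080 − 17.780 = 9.300
ΔCt(drought-stressed) = 31.400 − 16.975 = 14.425
ΔΔCt = 14.425 − 9.300 = 5.125
Fold change = 2^(−5.125) = 0.0287

0.029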